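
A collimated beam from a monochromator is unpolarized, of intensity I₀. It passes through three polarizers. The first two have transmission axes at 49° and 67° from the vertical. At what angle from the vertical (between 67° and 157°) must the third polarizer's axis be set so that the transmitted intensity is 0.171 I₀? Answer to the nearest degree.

Unpolarized light through the first polarizer → I₁ = ½ I₀, now polarized at 49°.
I₂ = I₁ cos²(67° − 49°) = 0.5 I₀ · cos²(18°) = 0.4523 I₀.
Need I₃/I₀ = 0.171, so cos²(θ − 67°) = 0.171 / 0.4523 = 0.3781.
θ − 67° = arccos(√0.3781) = 52.1°, giving θ ≈ 67 + 52.1 = 119.1°.

θ ≈ 119°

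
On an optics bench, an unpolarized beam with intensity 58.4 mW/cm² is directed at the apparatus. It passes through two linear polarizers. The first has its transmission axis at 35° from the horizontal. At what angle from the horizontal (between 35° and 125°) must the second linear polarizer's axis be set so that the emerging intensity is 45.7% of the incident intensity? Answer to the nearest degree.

Unpolarized light through the first polarizer → I₁ = ½ I₀, now polarized at 35°.
Need I₂/I₀ = 0.457, so cos²(θ − 35°) = 0.457 / 0.5 = 0.914.
θ − 35° = arccos(√0.914) = 17.1°, giving θ ≈ 35 + 17.1 = 52.1°.

θ ≈ 52°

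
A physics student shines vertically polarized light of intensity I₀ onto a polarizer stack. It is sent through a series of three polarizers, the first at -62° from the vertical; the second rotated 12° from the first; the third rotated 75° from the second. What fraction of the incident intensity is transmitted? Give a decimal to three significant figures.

≈ 0.0141 I₀

By Malus's law, I₁ = I₀ cos²(-62° − 0°) = I₀ cos²(62°) = 0.2204 I₀.
I₂ = I₁ cos²(12°) = 0.2204 · 0.9568 I₀ = 0.2109 I₀.
I₃ = I₂ cos²(75°) = 0.2109 · 0.06699 I₀ = 0.01413 I₀.
Transmitted fraction = 0.01413.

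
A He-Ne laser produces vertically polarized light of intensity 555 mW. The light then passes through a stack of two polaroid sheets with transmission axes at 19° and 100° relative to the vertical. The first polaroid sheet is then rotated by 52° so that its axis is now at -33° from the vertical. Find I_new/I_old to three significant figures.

I_new/I_old ≈ 15.0

Before rotation:
I₁ = I₀ cos²(19° − 0°) = I₀ cos²(19°) = 0.894 I₀.
I₂ = I₁ cos²(100° − 19°) = 0.894 I₀ · cos²(81°) = 0.02188 I₀.
After rotation:
I₁ = I₀ cos²(-33° − 0°) = I₀ cos²(33°) = 0.7034 I₀.
Angle between axes 1 and 2: 47°. I₂ = 0.7034 I₀ · cos²(47°) = 0.3272 I₀.
Ratio = 0.3272 / 0.02188 = 14.95.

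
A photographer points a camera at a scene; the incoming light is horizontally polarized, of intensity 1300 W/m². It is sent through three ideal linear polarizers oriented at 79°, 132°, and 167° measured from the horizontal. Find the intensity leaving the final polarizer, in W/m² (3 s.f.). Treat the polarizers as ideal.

I ≈ 11.5 W/m²

I₁ = 1300 W/m² · cos²(79°) = 47.33 W/m².
I₂ = I₁ · cos²(53°) = 47.33 · 0.3622 = 17.14 W/m².
I₃ = I₂ · cos²(35°) = 17.14 · 0.671 = 11.5 W/m².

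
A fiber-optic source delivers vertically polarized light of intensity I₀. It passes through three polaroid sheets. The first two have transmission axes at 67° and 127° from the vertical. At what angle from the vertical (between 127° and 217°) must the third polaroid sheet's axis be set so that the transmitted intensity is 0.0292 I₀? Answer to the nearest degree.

By Malus's law, I₁ = I₀ cos²(67° − 0°) = I₀ cos²(67°) = 0.1527 I₀.
I₂ = I₁ cos²(127° − 67°) = 0.1527 I₀ · cos²(60°) = 0.03817 I₀.
Need I₃/I₀ = 0.0292, so cos²(θ − 127°) = 0.0292 / 0.03817 = 0.765.
θ − 127° = arccos(√0.765) = 29.0°, giving θ ≈ 127 + 29.0 = 156.0°.

θ ≈ 156°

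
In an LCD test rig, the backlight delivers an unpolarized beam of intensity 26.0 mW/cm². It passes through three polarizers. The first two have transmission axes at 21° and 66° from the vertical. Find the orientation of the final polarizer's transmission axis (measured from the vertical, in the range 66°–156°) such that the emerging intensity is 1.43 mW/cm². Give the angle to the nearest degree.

Unpolarized light through the first polarizer → I₁ = ½ I₀, now polarized at 21°.
I₂ = I₁ cos²(66° − 21°) = 0.5 I₀ · cos²(45°) = 0.25 I₀.
Target fraction: 1.43 / 26.0 mW/cm² = 0.055 of I₀.
Need I₃/I₀ = 0.055, so cos²(θ − 66°) = 0.055 / 0.25 = 0.22.
θ − 66° = arccos(√0.22) = 62.0°, giving θ ≈ 66 + 62.0 = 128.0°.

θ ≈ 128°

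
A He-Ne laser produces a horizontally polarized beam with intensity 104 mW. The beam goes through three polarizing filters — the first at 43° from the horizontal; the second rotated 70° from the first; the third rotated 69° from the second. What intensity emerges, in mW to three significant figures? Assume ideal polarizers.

I ≈ 0.836 mW

I₁ = 104 mW · cos²(43°) = 55.63 mW.
I₂ = I₁ · cos²(70°) = 55.63 · 0.117 = 6.507 mW.
I₃ = I₂ · cos²(69°) = 6.507 · 0.1284 = 0.8357 mW.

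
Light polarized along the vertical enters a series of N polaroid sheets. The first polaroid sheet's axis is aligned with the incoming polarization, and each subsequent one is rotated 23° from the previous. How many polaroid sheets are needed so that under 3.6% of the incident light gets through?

N = 22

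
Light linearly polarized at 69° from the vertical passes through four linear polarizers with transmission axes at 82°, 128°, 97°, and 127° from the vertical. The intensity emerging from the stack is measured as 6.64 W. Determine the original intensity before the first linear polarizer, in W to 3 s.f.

I₁ = I₀ cos²(82° − 69°) = I₀ cos²(13°) = 0.9494 I₀.
I₂ = I₁ cos²(128° − 82°) = 0.9494 I₀ · cos²(46°) = 0.4581 I₀.
I₃ = I₂ cos²(97° − 128°) = 0.4581 I₀ · cos²(31°) = 0.3366 I₀.
I₄ = I₃ cos²(127° − 97°) = 0.3366 I₀ · cos²(30°) = 0.2525 I₀.
So 6.64 W = 0.2525 I₀, giving I₀ = 6.64/0.2525 = 26.3 W.

I₀ ≈ 26.3 W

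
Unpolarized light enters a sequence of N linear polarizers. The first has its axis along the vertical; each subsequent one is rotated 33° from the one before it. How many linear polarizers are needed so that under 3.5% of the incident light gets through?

N = 9

First polarizer halves the unpolarized light: factor 1/2.
Each further stage multiplies by cos²(33°) = 0.7034.
After N polarizers: T = 0.5·0.7034^(N−1). Require T < 0.035 ⇒ N−1 > ln(0.035/0.5)/ln(0.7034) = 7.56, so N−1 ≥ 8 and N = 9.
Check: N=9 gives T = 0.02995 < 0.035; N=8 gives T = 0.04258.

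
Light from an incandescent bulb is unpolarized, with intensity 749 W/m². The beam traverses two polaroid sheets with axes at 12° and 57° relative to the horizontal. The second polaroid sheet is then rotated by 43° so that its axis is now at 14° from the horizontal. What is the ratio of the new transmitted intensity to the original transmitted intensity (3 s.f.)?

I_new/I_old ≈ 2.00

Before rotation:
Unpolarized light through the first polarizer → I₁ = ½ I₀, now polarized at 12°.
I₂ = I₁ cos²(57° − 12°) = 0.5 I₀ · cos²(45°) = 0.25 I₀.
After rotation:
Unpolarized light through the first polarizer → I₁ = ½ I₀, now polarized at 12°.
I₂ = I₁ cos²(14° − 12°) = 0.5 I₀ · cos²(2°) = 0.4994 I₀.
Ratio = 0.4994 / 0.25 = 1.998.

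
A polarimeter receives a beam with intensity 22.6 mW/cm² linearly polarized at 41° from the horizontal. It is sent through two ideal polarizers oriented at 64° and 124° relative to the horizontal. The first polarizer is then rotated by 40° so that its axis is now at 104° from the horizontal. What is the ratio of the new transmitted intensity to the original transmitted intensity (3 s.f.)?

Before rotation:
By Malus's law, I₁ = I₀ cos²(64° − 41°) = I₀ cos²(23°) = 0.8473 I₀.
I₂ = I₁ cos²(124° − 64°) = 0.8473 I₀ · cos²(60°) = 0.2118 I₀.
After rotation:
I₁ = I₀ cos²(104° − 41°) = I₀ cos²(63°) = 0.2061 I₀.
I₂ = I₁ cos²(124° − 104°) = 0.2061 I₀ · cos²(20°) = 0.182 I₀.
Ratio = 0.182 / 0.2118 = 0.8592.

I_new/I_old ≈ 0.859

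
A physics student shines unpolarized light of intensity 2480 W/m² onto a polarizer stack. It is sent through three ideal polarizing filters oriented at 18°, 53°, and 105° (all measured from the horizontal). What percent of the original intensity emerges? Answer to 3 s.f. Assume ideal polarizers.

Unpolarized light through the first polarizer → I₁ = 2480 W/m²/2 = 1240 W/m², polarized at 18°.
I₂ = I₁ · cos²(35°) = 1240 · 0.671 = 832.1 W/m².
I₃ = I₂ · cos²(52°) = 832.1 · 0.379 = 315.4 W/m².
That is 12.72% of the incident intensity.

≈ 12.7%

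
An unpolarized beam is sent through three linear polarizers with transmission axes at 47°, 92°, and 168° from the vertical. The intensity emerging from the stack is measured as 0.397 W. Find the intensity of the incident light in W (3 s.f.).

Unpolarized light through the first polarizer → I₁ = ½ I₀, now polarized at 47°.
I₂ = I₁ cos²(92° − 47°) = 0.5 I₀ · cos²(45°) = 0.25 I₀.
I₃ = I₂ cos²(168° − 92°) = 0.25 I₀ · cos²(76°) = 0.01463 I₀.
So 0.397 W = 0.01463 I₀, giving I₀ = 0.397/0.01463 = 27.13 W.

I₀ ≈ 27.1 W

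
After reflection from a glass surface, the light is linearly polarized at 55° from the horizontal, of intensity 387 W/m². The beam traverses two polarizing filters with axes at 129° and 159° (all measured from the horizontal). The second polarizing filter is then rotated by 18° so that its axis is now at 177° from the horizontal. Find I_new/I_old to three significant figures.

Before rotation:
I₁ = I₀ cos²(129° − 55°) = I₀ cos²(74°) = 0.07598 I₀.
I₂ = I₁ cos²(159° − 129°) = 0.07598 I₀ · cos²(30°) = 0.05698 I₀.
After rotation:
I₁ = I₀ cos²(129° − 55°) = I₀ cos²(74°) = 0.07598 I₀.
I₂ = I₁ cos²(177° − 129°) = 0.07598 I₀ · cos²(48°) = 0.03402 I₀.
Ratio = 0.03402 / 0.05698 = 0.597.

I_new/I_old ≈ 0.597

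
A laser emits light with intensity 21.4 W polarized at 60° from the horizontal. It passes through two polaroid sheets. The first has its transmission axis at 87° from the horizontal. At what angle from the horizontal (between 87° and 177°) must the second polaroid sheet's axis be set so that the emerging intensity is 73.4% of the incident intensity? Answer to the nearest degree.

θ ≈ 103°

I₁ = I₀ cos²(87° − 60°) = I₀ cos²(27°) = 0.7939 I₀.
Need I₂/I₀ = 0.734, so cos²(θ − 87°) = 0.734 / 0.7939 = 0.9246.
θ − 87° = arccos(√0.9246) = 15.9°, giving θ ≈ 87 + 15.9 = 102.9°.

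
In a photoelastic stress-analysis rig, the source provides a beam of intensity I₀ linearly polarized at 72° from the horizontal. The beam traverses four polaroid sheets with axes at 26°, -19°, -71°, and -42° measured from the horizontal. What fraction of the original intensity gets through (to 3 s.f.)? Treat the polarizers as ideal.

≈ 0.0700 I₀

By Malus's law, I₁ = I₀ cos²(26° − 72°) = I₀ cos²(46°) = 0.4826 I₀.
I₂ = I₁ cos²(-19° − 26°) = 0.4826 I₀ · cos²(45°) = 0.2413 I₀.
I₃ = I₂ cos²(-71° + 19°) = 0.2413 I₀ · cos²(52°) = 0.09145 I₀.
I₄ = I₃ cos²(-42° + 71°) = 0.09145 I₀ · cos²(29°) = 0.06996 I₀.
Transmitted fraction = 0.06996.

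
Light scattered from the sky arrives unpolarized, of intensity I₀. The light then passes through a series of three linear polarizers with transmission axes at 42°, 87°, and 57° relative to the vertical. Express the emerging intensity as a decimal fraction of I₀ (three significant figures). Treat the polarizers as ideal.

Unpolarized light through the first polarizer → I₁ = ½ I₀, now polarized at 42°.
I₂ = I₁ cos²(87° − 42°) = 0.5 I₀ · cos²(45°) = 0.25 I₀.
I₃ = I₂ cos²(57° − 87°) = 0.25 I₀ · cos²(30°) = 0.1875 I₀.
Transmitted fraction = 0.1875.

≈ 0.188 I₀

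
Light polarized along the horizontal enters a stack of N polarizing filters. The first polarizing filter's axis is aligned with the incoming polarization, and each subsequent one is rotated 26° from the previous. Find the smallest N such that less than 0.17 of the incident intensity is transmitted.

N = 10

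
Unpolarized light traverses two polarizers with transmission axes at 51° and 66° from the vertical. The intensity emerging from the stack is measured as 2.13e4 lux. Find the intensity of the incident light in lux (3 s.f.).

I₀ ≈ 4.57e4 lux

Unpolarized light through the first polarizer → I₁ = ½ I₀, now polarized at 51°.
I₂ = I₁ cos²(66° − 51°) = 0.5 I₀ · cos²(15°) = 0.4665 I₀.
So 2.13e4 lux = 0.4665 I₀, giving I₀ = 2.13e4/0.4665 = 4.566e+04 lux.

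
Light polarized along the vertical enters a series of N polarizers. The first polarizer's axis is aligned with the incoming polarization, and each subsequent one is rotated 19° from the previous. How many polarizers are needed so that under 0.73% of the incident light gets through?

N = 45

First polarizer is aligned with the polarization: full transmission.
Each further stage multiplies by cos²(19°) = 0.894.
After N polarizers: T = 0.894^(N−1). Require T < 0.0073 ⇒ N−1 > ln(0.0073)/ln(0.894) = 43.91, so N−1 ≥ 44 and N = 45.
Check: N=45 gives T = 0.007227 < 0.0073; N=44 gives T = 0.008084.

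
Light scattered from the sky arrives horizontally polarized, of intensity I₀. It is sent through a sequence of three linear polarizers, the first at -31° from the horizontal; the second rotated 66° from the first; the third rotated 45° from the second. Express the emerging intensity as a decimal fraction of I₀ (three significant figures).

I₁ = I₀ cos²(-31° − 0°) = I₀ cos²(31°) = 0.7347 I₀.
I₂ = I₁ cos²(66°) = 0.7347 · 0.1654 I₀ = 0.1216 I₀.
I₃ = I₂ cos²(45°) = 0.1216 · 0.5 I₀ = 0.06078 I₀.
Transmitted fraction = 0.06078.

≈ 0.0608 I₀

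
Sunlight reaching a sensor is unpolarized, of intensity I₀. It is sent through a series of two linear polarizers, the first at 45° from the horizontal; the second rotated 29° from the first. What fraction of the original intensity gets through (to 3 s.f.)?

Unpolarized light through the first polarizer → I₁ = ½ I₀, now polarized at 45°.
I₂ = I₁ cos²(29°) = 0.5 · 0.765 I₀ = 0.3825 I₀.
Transmitted fraction = 0.3825.

≈ 0.382 I₀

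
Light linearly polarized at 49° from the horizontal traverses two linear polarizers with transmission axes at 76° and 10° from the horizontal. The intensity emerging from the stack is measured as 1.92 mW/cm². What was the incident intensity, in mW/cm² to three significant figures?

By Malus's law, I₁ = I₀ cos²(76° − 49°) = I₀ cos²(27°) = 0.7939 I₀.
I₂ = I₁ cos²(10° − 76°) = 0.7939 I₀ · cos²(66°) = 0.1313 I₀.
So 1.92 mW/cm² = 0.1313 I₀, giving I₀ = 1.92/0.1313 = 14.62 mW/cm².

I₀ ≈ 14.6 mW/cm²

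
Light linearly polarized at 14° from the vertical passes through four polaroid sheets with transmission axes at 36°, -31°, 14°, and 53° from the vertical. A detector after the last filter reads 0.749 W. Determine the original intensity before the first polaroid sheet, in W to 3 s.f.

By Malus's law, I₁ = I₀ cos²(36° − 14°) = I₀ cos²(22°) = 0.8597 I₀.
I₂ = I₁ cos²(-31° − 36°) = 0.8597 I₀ · cos²(67°) = 0.1312 I₀.
I₃ = I₂ cos²(14° + 31°) = 0.1312 I₀ · cos²(45°) = 0.06562 I₀.
I₄ = I₃ cos²(53° − 14°) = 0.06562 I₀ · cos²(39°) = 0.03963 I₀.
So 0.749 W = 0.03963 I₀, giving I₀ = 0.749/0.03963 = 18.9 W.

I₀ ≈ 18.9 W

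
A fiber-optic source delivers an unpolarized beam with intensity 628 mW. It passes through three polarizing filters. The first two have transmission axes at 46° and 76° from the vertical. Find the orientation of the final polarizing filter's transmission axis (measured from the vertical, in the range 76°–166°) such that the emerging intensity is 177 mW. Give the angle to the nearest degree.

Unpolarized light through the first polarizer → I₁ = ½ I₀, now polarized at 46°.
I₂ = I₁ cos²(76° − 46°) = 0.5 I₀ · cos²(30°) = 0.375 I₀.
Target fraction: 177 / 628 mW = 0.2818 of I₀.
Need I₃/I₀ = 0.2818, so cos²(θ − 76°) = 0.2818 / 0.375 = 0.7516.
θ − 76° = arccos(√0.7516) = 29.9°, giving θ ≈ 76 + 29.9 = 105.9°.

θ ≈ 106°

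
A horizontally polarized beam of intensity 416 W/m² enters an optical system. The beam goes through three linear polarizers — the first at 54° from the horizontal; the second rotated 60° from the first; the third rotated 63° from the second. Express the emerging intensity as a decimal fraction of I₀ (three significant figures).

I/I₀ ≈ 0.0178

I₁ = 416 W/m² · cos²(54°) = 143.7 W/m².
I₂ = I₁ · cos²(60°) = 143.7 · 0.25 = 35.93 W/m².
I₃ = I₂ · cos²(63°) = 35.93 · 0.2061 = 7.406 W/m².
Transmitted fraction = 0.0178.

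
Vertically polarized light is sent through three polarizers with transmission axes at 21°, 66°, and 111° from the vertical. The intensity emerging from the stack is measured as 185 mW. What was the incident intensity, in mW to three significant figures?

I₀ ≈ 849 mW

By Malus's law, I₁ = I₀ cos²(21° − 0°) = I₀ cos²(21°) = 0.8716 I₀.
I₂ = I₁ cos²(66° − 21°) = 0.8716 I₀ · cos²(45°) = 0.4358 I₀.
I₃ = I₂ cos²(111° − 66°) = 0.4358 I₀ · cos²(45°) = 0.2179 I₀.
So 185 mW = 0.2179 I₀, giving I₀ = 185/0.2179 = 849 mW.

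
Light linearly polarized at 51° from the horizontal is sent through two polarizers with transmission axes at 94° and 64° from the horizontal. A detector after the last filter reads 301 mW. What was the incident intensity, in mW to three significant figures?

I₁ = I₀ cos²(94° − 51°) = I₀ cos²(43°) = 0.5349 I₀.
I₂ = I₁ cos²(64° − 94°) = 0.5349 I₀ · cos²(30°) = 0.4012 I₀.
So 301 mW = 0.4012 I₀, giving I₀ = 301/0.4012 = 750.3 mW.

I₀ ≈ 750 mW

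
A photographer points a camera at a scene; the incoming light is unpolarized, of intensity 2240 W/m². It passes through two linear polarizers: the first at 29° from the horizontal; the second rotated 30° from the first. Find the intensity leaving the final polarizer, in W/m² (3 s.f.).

Unpolarized light through the first polarizer → I₁ = 2240 W/m²/2 = 1120 W/m², polarized at 29°.
I₂ = I₁ · cos²(30°) = 1120 · 0.75 = 840 W/m².

I ≈ 840 W/m²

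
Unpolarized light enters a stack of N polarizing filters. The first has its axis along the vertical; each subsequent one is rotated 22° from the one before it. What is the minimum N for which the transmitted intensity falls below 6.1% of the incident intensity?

N = 15

First polarizer halves the unpolarized light: factor 1/2.
Each further stage multiplies by cos²(22°) = 0.8597.
After N polarizers: T = 0.5·0.8597^(N−1). Require T < 0.061 ⇒ N−1 > ln(0.061/0.5)/ln(0.8597) = 13.91, so N−1 ≥ 14 and N = 15.
Check: N=15 gives T = 0.0602 < 0.061; N=14 gives T = 0.07003.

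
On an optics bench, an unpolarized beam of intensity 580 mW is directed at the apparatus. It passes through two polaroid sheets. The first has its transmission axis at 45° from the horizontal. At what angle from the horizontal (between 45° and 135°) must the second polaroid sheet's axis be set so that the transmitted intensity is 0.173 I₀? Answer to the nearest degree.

Unpolarized light through the first polarizer → I₁ = ½ I₀, now polarized at 45°.
Need I₂/I₀ = 0.173, so cos²(θ − 45°) = 0.173 / 0.5 = 0.346.
θ − 45° = arccos(√0.346) = 54.0°, giving θ ≈ 45 + 54.0 = 99.0°.

θ ≈ 99°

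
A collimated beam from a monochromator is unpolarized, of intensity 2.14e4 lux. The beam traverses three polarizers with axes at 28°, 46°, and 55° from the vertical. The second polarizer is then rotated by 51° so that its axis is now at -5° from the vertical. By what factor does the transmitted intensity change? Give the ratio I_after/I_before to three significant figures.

I_new/I_old ≈ 0.199

Before rotation:
Unpolarized light through the first polarizer → I₁ = ½ I₀, now polarized at 28°.
I₂ = I₁ cos²(46° − 28°) = 0.5 I₀ · cos²(18°) = 0.4523 I₀.
I₃ = I₂ cos²(55° − 46°) = 0.4523 I₀ · cos²(9°) = 0.4412 I₀.
After rotation:
Unpolarized light through the first polarizer → I₁ = ½ I₀, now polarized at 28°.
I₂ = I₁ cos²(-5° − 28°) = 0.5 I₀ · cos²(33°) = 0.3517 I₀.
I₃ = I₂ cos²(55° + 5°) = 0.3517 I₀ · cos²(60°) = 0.08792 I₀.
Ratio = 0.08792 / 0.4412 = 0.1993.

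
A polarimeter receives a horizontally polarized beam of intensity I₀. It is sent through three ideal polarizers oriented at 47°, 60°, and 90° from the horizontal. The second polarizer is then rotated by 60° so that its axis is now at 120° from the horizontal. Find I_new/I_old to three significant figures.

I_new/I_old ≈ 0.0900

Before rotation:
I₁ = I₀ cos²(47° − 0°) = I₀ cos²(47°) = 0.4651 I₀.
I₂ = I₁ cos²(60° − 47°) = 0.4651 I₀ · cos²(13°) = 0.4416 I₀.
I₃ = I₂ cos²(90° − 60°) = 0.4416 I₀ · cos²(30°) = 0.3312 I₀.
After rotation:
I₁ = I₀ cos²(47° − 0°) = I₀ cos²(47°) = 0.4651 I₀.
I₂ = I₁ cos²(120° − 47°) = 0.4651 I₀ · cos²(73°) = 0.03976 I₀.
I₃ = I₂ cos²(90° − 120°) = 0.03976 I₀ · cos²(30°) = 0.02982 I₀.
Ratio = 0.02982 / 0.3312 = 0.09004.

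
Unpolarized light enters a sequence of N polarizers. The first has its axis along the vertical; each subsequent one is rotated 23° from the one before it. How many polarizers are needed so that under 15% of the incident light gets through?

N = 9

First polarizer halves the unpolarized light: factor 1/2.
Each further stage multiplies by cos²(23°) = 0.8473.
After N polarizers: T = 0.5·0.8473^(N−1). Require T < 0.15 ⇒ N−1 > ln(0.15/0.5)/ln(0.8473) = 7.27, so N−1 ≥ 8 and N = 9.
Check: N=9 gives T = 0.1329 < 0.15; N=8 gives T = 0.1568.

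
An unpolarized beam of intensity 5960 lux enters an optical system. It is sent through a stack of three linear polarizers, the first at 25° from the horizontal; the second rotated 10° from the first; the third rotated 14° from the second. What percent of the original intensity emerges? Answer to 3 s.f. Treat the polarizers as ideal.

Unpolarized light through the first polarizer → I₁ = 5960 lux/2 = 2980 lux, polarized at 25°.
I₂ = I₁ · cos²(10°) = 2980 · 0.9698 = 2890 lux.
I₃ = I₂ · cos²(14°) = 2890 · 0.9415 = 2721 lux.
That is 45.65% of the incident intensity.

≈ 45.7%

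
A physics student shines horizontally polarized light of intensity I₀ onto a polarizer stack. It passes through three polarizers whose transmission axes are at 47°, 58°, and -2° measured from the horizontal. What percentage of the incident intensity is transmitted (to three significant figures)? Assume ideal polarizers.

≈ 11.2%

I₁ = I₀ cos²(47° − 0°) = I₀ cos²(47°) = 0.4651 I₀.
I₂ = I₁ cos²(58° − 47°) = 0.4651 I₀ · cos²(11°) = 0.4482 I₀.
I₃ = I₂ cos²(-2° − 58°) = 0.4482 I₀ · cos²(60°) = 0.112 I₀.
That is 11.2% of the incident intensity.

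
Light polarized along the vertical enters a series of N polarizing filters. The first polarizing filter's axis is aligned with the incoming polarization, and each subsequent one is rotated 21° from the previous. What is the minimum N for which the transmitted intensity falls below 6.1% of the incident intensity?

N = 22

First polarizer is aligned with the polarization: full transmission.
Each further stage multiplies by cos²(21°) = 0.8716.
After N polarizers: T = 0.8716^(N−1). Require T < 0.061 ⇒ N−1 > ln(0.061)/ln(0.8716) = 20.35, so N−1 ≥ 21 and N = 22.
Check: N=22 gives T = 0.05577 < 0.061; N=21 gives T = 0.06398.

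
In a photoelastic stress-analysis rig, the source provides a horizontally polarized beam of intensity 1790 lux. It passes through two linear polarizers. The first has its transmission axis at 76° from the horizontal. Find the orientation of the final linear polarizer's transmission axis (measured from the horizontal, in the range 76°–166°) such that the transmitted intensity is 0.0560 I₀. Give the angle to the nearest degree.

I₁ = I₀ cos²(76° − 0°) = I₀ cos²(76°) = 0.05853 I₀.
Need I₂/I₀ = 0.056, so cos²(θ − 76°) = 0.056 / 0.05853 = 0.9568.
θ − 76° = arccos(√0.9568) = 12.0°, giving θ ≈ 76 + 12.0 = 88.0°.

θ ≈ 88°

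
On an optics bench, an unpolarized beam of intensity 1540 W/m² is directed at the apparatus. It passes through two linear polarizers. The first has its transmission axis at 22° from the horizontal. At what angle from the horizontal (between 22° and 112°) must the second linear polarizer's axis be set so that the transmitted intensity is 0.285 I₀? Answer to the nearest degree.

Unpolarized light through the first polarizer → I₁ = ½ I₀, now polarized at 22°.
Need I₂/I₀ = 0.285, so cos²(θ − 22°) = 0.285 / 0.5 = 0.57.
θ − 22° = arccos(√0.57) = 41.0°, giving θ ≈ 22 + 41.0 = 63.0°.

θ ≈ 63°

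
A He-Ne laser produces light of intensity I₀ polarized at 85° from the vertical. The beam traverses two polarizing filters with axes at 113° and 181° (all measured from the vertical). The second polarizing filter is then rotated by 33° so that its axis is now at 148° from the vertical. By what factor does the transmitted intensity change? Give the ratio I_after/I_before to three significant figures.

I_new/I_old ≈ 4.78

Before rotation:
I₁ = I₀ cos²(113° − 85°) = I₀ cos²(28°) = 0.7796 I₀.
I₂ = I₁ cos²(181° − 113°) = 0.7796 I₀ · cos²(68°) = 0.1094 I₀.
After rotation:
I₁ = I₀ cos²(113° − 85°) = I₀ cos²(28°) = 0.7796 I₀.
I₂ = I₁ cos²(148° − 113°) = 0.7796 I₀ · cos²(35°) = 0.5231 I₀.
Ratio = 0.5231 / 0.1094 = 4.782.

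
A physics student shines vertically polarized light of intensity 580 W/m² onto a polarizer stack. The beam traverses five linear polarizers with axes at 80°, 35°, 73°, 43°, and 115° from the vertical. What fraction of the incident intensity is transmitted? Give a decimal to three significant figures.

I/I₀ ≈ 0.000671

I₁ = 580 W/m² · cos²(80°) = 17.49 W/m².
I₂ = I₁ · cos²(45°) = 17.49 · 0.5 = 8.745 W/m².
I₃ = I₂ · cos²(38°) = 8.745 · 0.621 = 5.43 W/m².
I₄ = I₃ · cos²(30°) = 5.43 · 0.75 = 4.073 W/m².
I₅ = I₄ · cos²(72°) = 4.073 · 0.09549 = 0.3889 W/m².
Transmitted fraction = 0.0006705.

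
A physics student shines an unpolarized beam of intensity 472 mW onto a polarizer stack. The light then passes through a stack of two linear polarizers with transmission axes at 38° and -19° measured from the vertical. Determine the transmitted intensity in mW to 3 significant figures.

I ≈ 70.0 mW

Unpolarized light through the first polarizer → I₁ = 472 mW/2 = 236 mW, polarized at 38°.
I₂ = I₁ · cos²(57°) = 236 · 0.2966 = 70.01 mW.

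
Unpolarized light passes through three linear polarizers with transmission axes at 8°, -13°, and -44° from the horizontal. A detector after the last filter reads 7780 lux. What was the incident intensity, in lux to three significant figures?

I₀ ≈ 2.43e4 lux

Unpolarized light through the first polarizer → I₁ = ½ I₀, now polarized at 8°.
I₂ = I₁ cos²(-13° − 8°) = 0.5 I₀ · cos²(21°) = 0.4358 I₀.
I₃ = I₂ cos²(-44° + 13°) = 0.4358 I₀ · cos²(31°) = 0.3202 I₀.
So 7780 lux = 0.3202 I₀, giving I₀ = 7780/0.3202 = 2.43e+04 lux.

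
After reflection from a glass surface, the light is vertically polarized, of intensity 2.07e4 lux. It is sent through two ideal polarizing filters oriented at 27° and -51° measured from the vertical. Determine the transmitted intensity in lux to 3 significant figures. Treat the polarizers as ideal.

I₁ = 2.07e4 lux · cos²(27°) = 1.643e+04 lux.
I₂ = I₁ · cos²(78°) = 1.643e+04 · 0.04323 = 710.4 lux.

I ≈ 710 lux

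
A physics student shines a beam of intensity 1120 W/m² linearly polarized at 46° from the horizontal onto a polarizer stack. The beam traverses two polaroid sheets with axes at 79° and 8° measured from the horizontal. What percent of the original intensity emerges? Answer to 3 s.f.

≈ 7.46%

By Malus's law, I₁ = 1120 W/m² · cos²(33°) = 787.8 W/m².
I₂ = I₁ · cos²(71°) = 787.8 · 0.106 = 83.5 W/m².
That is 7.455% of the incident intensity.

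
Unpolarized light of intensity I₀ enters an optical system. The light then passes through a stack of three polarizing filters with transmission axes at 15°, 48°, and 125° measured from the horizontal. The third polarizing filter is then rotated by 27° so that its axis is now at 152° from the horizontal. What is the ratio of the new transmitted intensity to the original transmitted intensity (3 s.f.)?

Before rotation:
Unpolarized light through the first polarizer → I₁ = ½ I₀, now polarized at 15°.
I₂ = I₁ cos²(48° − 15°) = 0.5 I₀ · cos²(33°) = 0.3517 I₀.
I₃ = I₂ cos²(125° − 48°) = 0.3517 I₀ · cos²(77°) = 0.0178 I₀.
After rotation:
Unpolarized light through the first polarizer → I₁ = ½ I₀, now polarized at 15°.
I₂ = I₁ cos²(48° − 15°) = 0.5 I₀ · cos²(33°) = 0.3517 I₀.
Angle between axes 2 and 3: 76°. I₃ = 0.3517 I₀ · cos²(76°) = 0.02058 I₀.
Ratio = 0.02058 / 0.0178 = 1.157.

I_new/I_old ≈ 1.16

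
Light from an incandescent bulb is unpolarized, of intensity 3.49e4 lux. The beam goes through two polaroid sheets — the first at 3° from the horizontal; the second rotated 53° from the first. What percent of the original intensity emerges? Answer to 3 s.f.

≈ 18.1%

Unpolarized light through the first polarizer → I₁ = 3.49e4 lux/2 = 1.745e+04 lux, polarized at 3°.
I₂ = I₁ · cos²(53°) = 1.745e+04 · 0.3622 = 6320 lux.
That is 18.11% of the incident intensity.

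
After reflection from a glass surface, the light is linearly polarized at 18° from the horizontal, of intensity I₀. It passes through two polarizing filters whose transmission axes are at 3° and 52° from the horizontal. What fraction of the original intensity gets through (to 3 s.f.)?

≈ 0.402 I₀

I₁ = I₀ cos²(3° − 18°) = I₀ cos²(15°) = 0.933 I₀.
I₂ = I₁ cos²(52° − 3°) = 0.933 I₀ · cos²(49°) = 0.4016 I₀.
Transmitted fraction = 0.4016.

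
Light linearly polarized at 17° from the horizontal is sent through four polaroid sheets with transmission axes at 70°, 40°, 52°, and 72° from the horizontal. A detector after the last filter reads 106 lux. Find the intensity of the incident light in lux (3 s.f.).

I₀ ≈ 462 lux

I₁ = I₀ cos²(70° − 17°) = I₀ cos²(53°) = 0.3622 I₀.
I₂ = I₁ cos²(40° − 70°) = 0.3622 I₀ · cos²(30°) = 0.2716 I₀.
I₃ = I₂ cos²(52° − 40°) = 0.2716 I₀ · cos²(12°) = 0.2599 I₀.
I₄ = I₃ cos²(72° − 52°) = 0.2599 I₀ · cos²(20°) = 0.2295 I₀.
So 106 lux = 0.2295 I₀, giving I₀ = 106/0.2295 = 461.9 lux.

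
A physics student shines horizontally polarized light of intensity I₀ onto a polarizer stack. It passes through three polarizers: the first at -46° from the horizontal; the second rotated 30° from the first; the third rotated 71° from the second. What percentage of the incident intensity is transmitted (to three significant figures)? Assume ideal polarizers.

≈ 3.84%

By Malus's law, I₁ = I₀ cos²(-46° − 0°) = I₀ cos²(46°) = 0.4826 I₀.
I₂ = I₁ cos²(30°) = 0.4826 · 0.75 I₀ = 0.3619 I₀.
I₃ = I₂ cos²(71°) = 0.3619 · 0.106 I₀ = 0.03836 I₀.
That is 3.836% of the incident intensity.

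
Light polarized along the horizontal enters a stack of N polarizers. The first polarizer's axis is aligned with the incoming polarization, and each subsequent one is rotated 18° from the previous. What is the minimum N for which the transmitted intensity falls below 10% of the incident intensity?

First polarizer is aligned with the polarization: full transmission.
Each further stage multiplies by cos²(18°) = 0.9045.
After N polarizers: T = 0.9045^(N−1). Require T < 0.10 ⇒ N−1 > ln(0.10)/ln(0.9045) = 22.94, so N−1 ≥ 23 and N = 24.
Check: N=24 gives T = 0.09942 < 0.10; N=23 gives T = 0.1099.

N = 24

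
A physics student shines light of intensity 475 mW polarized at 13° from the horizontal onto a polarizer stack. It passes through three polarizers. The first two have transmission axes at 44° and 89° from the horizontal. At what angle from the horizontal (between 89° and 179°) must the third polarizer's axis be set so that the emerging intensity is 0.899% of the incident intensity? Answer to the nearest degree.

θ ≈ 170°

By Malus's law, I₁ = I₀ cos²(44° − 13°) = I₀ cos²(31°) = 0.7347 I₀.
I₂ = I₁ cos²(89° − 44°) = 0.7347 I₀ · cos²(45°) = 0.3674 I₀.
Need I₃/I₀ = 0.00899, so cos²(θ − 89°) = 0.00899 / 0.3674 = 0.02447.
θ − 89° = arccos(√0.02447) = 81.0°, giving θ ≈ 89 + 81.0 = 170.0°.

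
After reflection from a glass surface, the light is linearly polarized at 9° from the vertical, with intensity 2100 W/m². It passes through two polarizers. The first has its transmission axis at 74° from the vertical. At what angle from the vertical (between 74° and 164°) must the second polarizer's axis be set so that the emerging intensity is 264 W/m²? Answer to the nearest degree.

θ ≈ 107°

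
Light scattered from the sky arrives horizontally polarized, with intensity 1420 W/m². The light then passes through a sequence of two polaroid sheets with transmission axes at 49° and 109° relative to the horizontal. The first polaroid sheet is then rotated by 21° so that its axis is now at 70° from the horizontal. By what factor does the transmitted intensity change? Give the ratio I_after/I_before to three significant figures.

Before rotation:
By Malus's law, I₁ = I₀ cos²(49° − 0°) = I₀ cos²(49°) = 0.4304 I₀.
I₂ = I₁ cos²(109° − 49°) = 0.4304 I₀ · cos²(60°) = 0.1076 I₀.
After rotation:
I₁ = I₀ cos²(70° − 0°) = I₀ cos²(70°) = 0.117 I₀.
I₂ = I₁ cos²(109° − 70°) = 0.117 I₀ · cos²(39°) = 0.07065 I₀.
Ratio = 0.07065 / 0.1076 = 0.6566.

I_new/I_old ≈ 0.657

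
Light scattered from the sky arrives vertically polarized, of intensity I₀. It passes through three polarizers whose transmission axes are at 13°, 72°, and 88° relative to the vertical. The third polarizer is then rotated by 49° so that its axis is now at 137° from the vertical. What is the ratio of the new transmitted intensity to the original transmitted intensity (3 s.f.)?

I_new/I_old ≈ 0.193

Before rotation:
By Malus's law, I₁ = I₀ cos²(13° − 0°) = I₀ cos²(13°) = 0.9494 I₀.
I₂ = I₁ cos²(72° − 13°) = 0.9494 I₀ · cos²(59°) = 0.2518 I₀.
I₃ = I₂ cos²(88° − 72°) = 0.2518 I₀ · cos²(16°) = 0.2327 I₀.
After rotation:
I₁ = I₀ cos²(13° − 0°) = I₀ cos²(13°) = 0.9494 I₀.
I₂ = I₁ cos²(72° − 13°) = 0.9494 I₀ · cos²(59°) = 0.2518 I₀.
I₃ = I₂ cos²(137° − 72°) = 0.2518 I₀ · cos²(65°) = 0.04498 I₀.
Ratio = 0.04498 / 0.2327 = 0.1933.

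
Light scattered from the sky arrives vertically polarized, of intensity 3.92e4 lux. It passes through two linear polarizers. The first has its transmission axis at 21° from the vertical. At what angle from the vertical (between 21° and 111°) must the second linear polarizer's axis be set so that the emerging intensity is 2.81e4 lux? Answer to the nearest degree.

θ ≈ 46°

I₁ = I₀ cos²(21° − 0°) = I₀ cos²(21°) = 0.8716 I₀.
Target fraction: 2.81e4 / 3.92e4 lux = 0.7168 of I₀.
Need I₂/I₀ = 0.7168, so cos²(θ − 21°) = 0.7168 / 0.8716 = 0.8225.
θ − 21° = arccos(√0.8225) = 24.9°, giving θ ≈ 21 + 24.9 = 45.9°.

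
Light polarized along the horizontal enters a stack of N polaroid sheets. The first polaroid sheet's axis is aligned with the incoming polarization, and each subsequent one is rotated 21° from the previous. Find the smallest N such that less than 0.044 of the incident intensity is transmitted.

N = 24

First polarizer is aligned with the polarization: full transmission.
Each further stage multiplies by cos²(21°) = 0.8716.
After N polarizers: T = 0.8716^(N−1). Require T < 0.044 ⇒ N−1 > ln(0.044)/ln(0.8716) = 22.72, so N−1 ≥ 23 and N = 24.
Check: N=24 gives T = 0.04236 < 0.044; N=23 gives T = 0.0486.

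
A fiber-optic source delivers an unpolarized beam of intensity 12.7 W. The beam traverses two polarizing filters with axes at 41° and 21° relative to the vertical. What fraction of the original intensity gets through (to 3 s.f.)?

I/I₀ ≈ 0.442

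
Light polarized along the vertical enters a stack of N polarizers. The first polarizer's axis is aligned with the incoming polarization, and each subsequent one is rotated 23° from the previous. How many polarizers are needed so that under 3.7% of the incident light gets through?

First polarizer is aligned with the polarization: full transmission.
Each further stage multiplies by cos²(23°) = 0.8473.
After N polarizers: T = 0.8473^(N−1). Require T < 0.037 ⇒ N−1 > ln(0.037)/ln(0.8473) = 19.90, so N−1 ≥ 20 and N = 21.
Check: N=21 gives T = 0.0364 < 0.037; N=20 gives T = 0.04295.

N = 21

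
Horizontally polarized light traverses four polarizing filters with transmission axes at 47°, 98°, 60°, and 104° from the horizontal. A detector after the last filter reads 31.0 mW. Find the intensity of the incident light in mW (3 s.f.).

I₀ ≈ 524 mW

I₁ = I₀ cos²(47° − 0°) = I₀ cos²(47°) = 0.4651 I₀.
I₂ = I₁ cos²(98° − 47°) = 0.4651 I₀ · cos²(51°) = 0.1842 I₀.
I₃ = I₂ cos²(60° − 98°) = 0.1842 I₀ · cos²(38°) = 0.1144 I₀.
I₄ = I₃ cos²(104° − 60°) = 0.1144 I₀ · cos²(44°) = 0.05919 I₀.
So 31.0 mW = 0.05919 I₀, giving I₀ = 31.0/0.05919 = 523.7 mW.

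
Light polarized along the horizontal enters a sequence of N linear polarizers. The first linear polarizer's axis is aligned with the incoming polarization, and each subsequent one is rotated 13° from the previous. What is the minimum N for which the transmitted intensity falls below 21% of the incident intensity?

N = 32

First polarizer is aligned with the polarization: full transmission.
Each further stage multiplies by cos²(13°) = 0.9494.
After N polarizers: T = 0.9494^(N−1). Require T < 0.21 ⇒ N−1 > ln(0.21)/ln(0.9494) = 30.05, so N−1 ≥ 31 and N = 32.
Check: N=32 gives T = 0.1999 < 0.21; N=31 gives T = 0.2106.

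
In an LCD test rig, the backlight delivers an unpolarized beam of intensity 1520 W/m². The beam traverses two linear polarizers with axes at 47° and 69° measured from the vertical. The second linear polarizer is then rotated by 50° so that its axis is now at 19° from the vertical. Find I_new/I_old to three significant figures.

Before rotation:
Unpolarized light through the first polarizer → I₁ = ½ I₀, now polarized at 47°.
I₂ = I₁ cos²(69° − 47°) = 0.5 I₀ · cos²(22°) = 0.4298 I₀.
After rotation:
Unpolarized light through the first polarizer → I₁ = ½ I₀, now polarized at 47°.
I₂ = I₁ cos²(19° − 47°) = 0.5 I₀ · cos²(28°) = 0.3898 I₀.
Ratio = 0.3898 / 0.4298 = 0.9069.

I_new/I_old ≈ 0.907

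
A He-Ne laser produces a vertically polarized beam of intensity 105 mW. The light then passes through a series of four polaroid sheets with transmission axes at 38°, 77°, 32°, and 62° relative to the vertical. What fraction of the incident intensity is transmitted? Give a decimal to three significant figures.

I₁ = 105 mW · cos²(38°) = 65.2 mW.
I₂ = I₁ · cos²(39°) = 65.2 · 0.604 = 39.38 mW.
I₃ = I₂ · cos²(45°) = 39.38 · 0.5 = 19.69 mW.
I₄ = I₃ · cos²(30°) = 19.69 · 0.75 = 14.77 mW.
Transmitted fraction = 0.1406.

I/I₀ ≈ 0.141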